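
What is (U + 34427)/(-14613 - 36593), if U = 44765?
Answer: -39596/25603 ≈ -1.5465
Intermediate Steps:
(U + 34427)/(-14613 - 36593) = (44765 + 34427)/(-14613 - 36593) = 79192/(-51206) = 79192*(-1/51206) = -39596/25603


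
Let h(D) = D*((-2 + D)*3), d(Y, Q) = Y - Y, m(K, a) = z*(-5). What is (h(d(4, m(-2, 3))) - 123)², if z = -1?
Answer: 15129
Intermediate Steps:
m(K, a) = 5 (m(K, a) = -1*(-5) = 5)
d(Y, Q) = 0
h(D) = D*(-6 + 3*D)
(h(d(4, m(-2, 3))) - 123)² = (3*0*(-2 + 0) - 123)² = (3*0*(-2) - 123)² = (0 - 123)² = (-123)² = 15129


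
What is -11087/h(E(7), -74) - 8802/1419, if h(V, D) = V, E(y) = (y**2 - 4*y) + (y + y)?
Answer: -5346841/16555 ≈ -322.97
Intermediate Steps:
E(y) = y**2 - 2*y (E(y) = (y**2 - 4*y) + 2*y = y**2 - 2*y)
-11087/h(E(7), -74) - 8802/1419 = -11087*1/(7*(-2 + 7)) - 8802/1419 = -11087/(7*5) - 8802*1/1419 = -11087/35 - 2934/473 = -5346841/16555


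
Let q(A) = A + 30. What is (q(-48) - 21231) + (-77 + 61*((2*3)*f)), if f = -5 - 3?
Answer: -24254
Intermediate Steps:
f = -8
q(A) = 30 + A
(q(-48) - 21231) + (-77 + 61*((2*3)*f)) = ((30 - 48) - 21231) + (-77 + 61*((2*3)*(-8))) = (-18 - 21231) + (-77 + 61*(6*(-8))) = -21249 + (-77 + 61*(-48)) = -21249 + (-77 - 2928) = -21249 - 3005 = -24254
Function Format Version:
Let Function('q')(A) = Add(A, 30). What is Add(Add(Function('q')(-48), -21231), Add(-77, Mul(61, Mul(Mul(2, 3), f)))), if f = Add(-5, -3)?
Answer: -24254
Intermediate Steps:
f = -8
Function('q')(A) = Add(30, A)
Add(Add(Function('q')(-48), -21231), Add(-77, Mul(61, Mul(Mul(2, 3), f)))) = Add(Add(Add(30, -48), -21231), Add(-77, Mul(61, Mul(Mul(2, 3), -8)))) = Add(Add(-18, -21231), Add(-77, Mul(61, Mul(6, -8)))) = Add(-21249, Add(-77, Mul(61, -48))) = Add(-21249, Add(-77, -2928)) = Add(-21249, -3005) = -24254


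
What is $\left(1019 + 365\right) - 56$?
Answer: $1328$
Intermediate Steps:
$\left(1019 + 365\right) - 56 = 1384 - 56 = 1328$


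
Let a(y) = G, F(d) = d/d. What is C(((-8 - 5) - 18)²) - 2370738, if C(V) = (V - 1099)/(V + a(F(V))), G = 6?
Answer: -2292503784/967 ≈ -2.3707e+6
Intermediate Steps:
F(d) = 1
a(y) = 6
C(V) = (-1099 + V)/(6 + V) (C(V) = (V - 1099)/(V + 6) = (-1099 + V)/(6 + V))
C(((-8 - 5) - 18)²) - 2370738 = (-1099 + ((-8 - 5) - 18)²)/(6 + ((-8 - 5) - 18)²) - 2370738 = (-1099 + (-13 - 18)²)/(6 + (-13 - 18)²) - 2370738 = (-1099 + (-31)²)/(6 + (-31)²) - 2370738 = (-1099 + 961)/(6 + 961) - 2370738 = -138/967 - 2370738 = -2292503784/967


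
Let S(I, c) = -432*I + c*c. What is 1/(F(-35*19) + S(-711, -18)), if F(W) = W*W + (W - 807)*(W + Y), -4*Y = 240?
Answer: 1/1816901 ≈ 5.5039e-7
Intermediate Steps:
Y = -60 (Y = -¼*240 = -60)
S(I, c) = c² - 432*I (S(I, c) = -432*I + c² = c² - 432*I)
F(W) = W² + (-807 + W)*(-60 + W) (F(W) = W*W + (W - 807)*(W - 60) = W² + (-807 + W)*(-60 + W))
1/(F(-35*19) + S(-711, -18)) = 1/((48420 - (-30345)*19 + 2*(-35*19)²) + ((-18)² - 432*(-711))) = 1/((48420 - 867*(-665) + 2*(-665)²) + (324 + 307152)) = 1/((48420 + 576555 + 2*442225) + 307476) = 1/((48420 + 576555 + 884450) + 307476) = 1/(1509425 + 307476) = 1/1816901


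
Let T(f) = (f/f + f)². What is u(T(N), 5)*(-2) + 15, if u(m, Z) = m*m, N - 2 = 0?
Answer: -147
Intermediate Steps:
N = 2 (N = 2 + 0 = 2)
T(f) = (1 + f)²
u(m, Z) = m²
u(T(N), 5)*(-2) + 15 = ((1 + 2)²)²*(-2) + 15 = (3²)²*(-2) + 15 = 9²*(-2) + 15 = 81*(-2) + 15 = -162 + 15 = -147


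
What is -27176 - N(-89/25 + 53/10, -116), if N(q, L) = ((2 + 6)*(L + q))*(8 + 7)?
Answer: -67324/5 ≈ -13465.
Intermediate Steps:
N(q, L) = 120*L + 120*q (N(q, L) = (8*(L + q))*15 = (8*L + 8*q)*15 = 120*L + 120*q)
-27176 - N(-89/25 + 53/10, -116) = -27176 - (120*(-116) + 120*(-89/25 + 53/10)) = -27176 - (-13920 + 120*(-89*1/25 + 53*(⅒))) = -27176 - (-13920 + 120*(-89/25 + 53/10)) = -27176 - (-13920 + 120*(87/50)) = -27176 - (-13920 + 1044/5) = -27176 - 1*(-68556/5) = -27176 + 68556/5 = -67324/5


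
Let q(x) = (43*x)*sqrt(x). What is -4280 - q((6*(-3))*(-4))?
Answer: -4280 - 18576*sqrt(2) ≈ -30550.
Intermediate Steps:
q(x) = 43*x**(3/2)
-4280 - q((6*(-3))*(-4)) = -4280 - 43*((6*(-3))*(-4))**(3/2) = -4280 - 43*(-18*(-4))**(3/2) = -4280 - 43*72**(3/2) = -4280 - 43*432*sqrt(2) = -4280 - 18576*sqrt(2)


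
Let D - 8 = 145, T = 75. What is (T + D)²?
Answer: 51984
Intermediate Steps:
D = 153 (D = 8 + 145 = 153)
(T + D)² = (75 + 153)² = 228² = 51984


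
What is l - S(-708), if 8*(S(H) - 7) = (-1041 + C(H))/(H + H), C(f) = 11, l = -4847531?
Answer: -27456455747/5664 ≈ -4.8475e+6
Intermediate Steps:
S(H) = 7 - 515/(8*H) (S(H) = 7 + ((-1041 + 11)/(H + H))/8 = 7 + (-1030*1/(2*H))/8 = 7 + (-515/H)/8 = 7 - 515/(8*H))
l - S(-708) = -4847531 - (7 - 515/8/(-708)) = -4847531 - (7 - 515/8*(-1/708)) = -4847531 - (7 + 515/5664) = -4847531 - 1*40163/5664 = -4847531 - 40163/5664 = -27456455747/5664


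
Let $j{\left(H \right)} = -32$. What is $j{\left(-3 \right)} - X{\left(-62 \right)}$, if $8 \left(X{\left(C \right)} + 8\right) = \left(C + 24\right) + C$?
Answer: $- \frac{23}{2} \approx -11.5$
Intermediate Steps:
$X{\left(C \right)} = -5 + \frac{C}{4}$ ($X{\left(C \right)} = -8 + \frac{\left(C + 24\right) + C}{8} = -8 + \frac{\left(24 + C\right) + C}{8} = -8 + \frac{24 + 2 C}{8} = -8 + \left(3 + \frac{C}{4}\right) = -5 + \frac{C}{4}$)
$j{\left(-3 \right)} - X{\left(-62 \right)} = -32 - \left(-5 + \frac{1}{4} \left(-62\right)\right) = -32 - \left(-5 - \frac{31}{2}\right) = -32 - - \frac{41}{2} = -32 + \frac{41}{2} = - \frac{23}{2}$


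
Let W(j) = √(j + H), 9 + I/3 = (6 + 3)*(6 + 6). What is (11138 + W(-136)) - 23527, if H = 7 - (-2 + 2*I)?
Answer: -12389 + I*√721 ≈ -12389.0 + 26.851*I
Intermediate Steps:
I = 297 (I = -27 + 3*((6 + 3)*(6 + 6)) = -27 + 3*(9*12) = -27 + 3*108 = -27 + 324 = 297)
H = -585 (H = 7 - (-2 + 2*297) = 7 - (-2 + 594) = 7 - 1*592 = 7 - 592 = -585)
W(j) = √(-585 + j) (W(j) = √(j - 585) = √(-585 + j))
(11138 + W(-136)) - 23527 = (11138 + √(-585 - 136)) - 23527 = (11138 + √(-721)) - 23527 = (11138 + I*√721) - 23527 = -12389 + I*√721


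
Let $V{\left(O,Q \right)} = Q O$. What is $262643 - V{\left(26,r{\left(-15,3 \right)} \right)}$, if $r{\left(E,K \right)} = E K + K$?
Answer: $263735$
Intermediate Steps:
$r{\left(E,K \right)} = K + E K$
$V{\left(O,Q \right)} = O Q$
$262643 - V{\left(26,r{\left(-15,3 \right)} \right)} = 262643 - 26 \cdot 3 \left(1 - 15\right) = 262643 - 26 \cdot 3 \left(-14\right) = 262643 - 26 \left(-42\right) = 262643 - -1092 = 262643 + 1092 = 263735$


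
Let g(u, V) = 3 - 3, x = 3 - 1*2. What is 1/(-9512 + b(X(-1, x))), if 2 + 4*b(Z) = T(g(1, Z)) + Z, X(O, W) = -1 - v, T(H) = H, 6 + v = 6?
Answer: -4/38051 ≈ -0.00010512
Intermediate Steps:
v = 0 (v = -6 + 6 = 0)
x = 1 (x = 3 - 2 = 1)
g(u, V) = 0
X(O, W) = -1 (X(O, W) = -1 - 1*0 = -1 + 0 = -1)
b(Z) = -½ + Z/4 (b(Z) = -½ + (0 + Z)/4 = -½ + Z/4)
1/(-9512 + b(X(-1, x))) = 1/(-9512 + (-½ + (¼)*(-1))) = 1/(-9512 + (-½ - ¼)) = 1/(-9512 - ¾) = 1/(-38051/4) = -4/38051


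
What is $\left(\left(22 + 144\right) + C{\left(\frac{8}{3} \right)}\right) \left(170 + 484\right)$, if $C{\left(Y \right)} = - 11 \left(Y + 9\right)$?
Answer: $24634$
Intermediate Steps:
$C{\left(Y \right)} = -99 - 11 Y$ ($C{\left(Y \right)} = - 11 \left(9 + Y\right) = -99 - 11 Y$)
$\left(\left(22 + 144\right) + C{\left(\frac{8}{3} \right)}\right) \left(170 + 484\right) = \left(\left(22 + 144\right) - \left(99 + 11 \cdot \frac{8}{3}\right)\right) \left(170 + 484\right) = \left(166 - \left(99 + 11 \cdot 8 \cdot \frac{1}{3}\right)\right) 654 = \left(166 - \frac{385}{3}\right) 654 = \frac{113}{3} \cdot 654 = 24634$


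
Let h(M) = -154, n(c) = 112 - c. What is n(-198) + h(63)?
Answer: 156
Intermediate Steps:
n(-198) + h(63) = (112 - 1*(-198)) - 154 = (112 + 198) - 154 = 310 - 154 = 156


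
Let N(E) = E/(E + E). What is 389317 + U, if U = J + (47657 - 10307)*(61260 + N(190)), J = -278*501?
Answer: 2288329714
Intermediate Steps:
N(E) = 1/2 (N(E) = E/((2*E)) = E*(1/(2*E)) = 1/2)
J = -139278
U = 2287940397 (U = -139278 + (47657 - 10307)*(61260 + 1/2) = -139278 + 37350*(122521/2) = -139278 + 2288079675 = 2287940397)
389317 + U = 389317 + 2287940397 = 2288329714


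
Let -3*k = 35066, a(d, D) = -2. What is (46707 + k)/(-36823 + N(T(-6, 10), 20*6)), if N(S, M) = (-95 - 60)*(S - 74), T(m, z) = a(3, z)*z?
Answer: -105055/66759 ≈ -1.5736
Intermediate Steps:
k = -35066/3 (k = -⅓*35066 = -35066/3 ≈ -11689.)
T(m, z) = -2*z
N(S, M) = 11470 - 155*S (N(S, M) = -155*(-74 + S) = 11470 - 155*S)
(46707 + k)/(-36823 + N(T(-6, 10), 20*6)) = (46707 - 35066/3)/(-36823 + (11470 - (-310)*10)) = 105055/(3*(-36823 + (11470 - 155*(-20)))) = 105055/(3*(-36823 + (11470 + 3100))) = 105055/(3*(-36823 + 14570)) = (105055/3)/(-22253) = (105055/3)*(-1/22253) = -105055/66759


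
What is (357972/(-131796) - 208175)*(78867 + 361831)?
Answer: -1007618894907488/10983 ≈ -9.1743e+10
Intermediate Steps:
(357972/(-131796) - 208175)*(78867 + 361831) = (357972*(-1/131796) - 208175)*440698 = (-29831/10983 - 208175)*440698 = -2286415856/10983*440698 = -1007618894907488/10983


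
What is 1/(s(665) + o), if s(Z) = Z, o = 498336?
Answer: 1/499001 ≈ 2.0040e-6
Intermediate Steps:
1/(s(665) + o) = 1/(665 + 498336) = 1/499001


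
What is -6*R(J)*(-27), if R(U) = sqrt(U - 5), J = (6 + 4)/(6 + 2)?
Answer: 81*I*sqrt(15) ≈ 313.71*I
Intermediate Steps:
J = 5/4 (J = 10/8 = 10*(1/8) = 5/4 ≈ 1.2500)
R(U) = sqrt(-5 + U)
-6*R(J)*(-27) = -6*sqrt(-5 + 5/4)*(-27) = -3*I*sqrt(15)*(-27) = 81*I*sqrt(15)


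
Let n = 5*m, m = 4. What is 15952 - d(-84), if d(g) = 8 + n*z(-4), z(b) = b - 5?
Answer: 16124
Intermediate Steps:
n = 20 (n = 5*4 = 20)
z(b) = -5 + b
d(g) = -172 (d(g) = 8 + 20*(-5 - 4) = 8 + 20*(-9) = 8 - 180 = -172)
15952 - d(-84) = 15952 - 1*(-172) = 15952 + 172 = 16124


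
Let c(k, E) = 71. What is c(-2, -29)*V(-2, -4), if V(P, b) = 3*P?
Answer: -426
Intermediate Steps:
c(-2, -29)*V(-2, -4) = 71*(3*(-2)) = 71*(-6) = -426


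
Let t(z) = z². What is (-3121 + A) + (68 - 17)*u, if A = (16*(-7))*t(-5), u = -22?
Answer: -7043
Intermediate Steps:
A = -2800 (A = (16*(-7))*(-5)² = -112*25 = -2800)
(-3121 + A) + (68 - 17)*u = (-3121 - 2800) + (68 - 17)*(-22) = -5921 + 51*(-22) = -5921 - 1122 = -7043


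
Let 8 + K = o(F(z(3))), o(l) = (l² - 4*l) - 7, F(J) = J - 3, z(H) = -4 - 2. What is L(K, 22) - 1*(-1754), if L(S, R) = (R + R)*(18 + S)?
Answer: 7034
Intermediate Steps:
z(H) = -6
F(J) = -3 + J
o(l) = -7 + l² - 4*l
K = 102 (K = -8 + (-7 + (-3 - 6)² - 4*(-3 - 6)) = -8 + (-7 + (-9)² - 4*(-9)) = -8 + (-7 + 81 + 36) = -8 + 110 = 102)
L(S, R) = 2*R*(18 + S) (L(S, R) = (2*R)*(18 + S) = 2*R*(18 + S))
L(K, 22) - 1*(-1754) = 2*22*(18 + 102) - 1*(-1754) = 2*22*120 + 1754 = 5280 + 1754 = 7034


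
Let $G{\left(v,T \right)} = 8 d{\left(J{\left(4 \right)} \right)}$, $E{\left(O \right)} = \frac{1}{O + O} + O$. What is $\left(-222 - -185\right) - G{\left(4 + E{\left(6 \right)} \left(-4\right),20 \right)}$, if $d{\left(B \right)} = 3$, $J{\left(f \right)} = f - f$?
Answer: $-61$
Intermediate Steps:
$J{\left(f \right)} = 0$
$E{\left(O \right)} = O + \frac{1}{2 O}$ ($E{\left(O \right)} = \frac{1}{2 O} + O = O + \frac{1}{2 O}$)
$G{\left(v,T \right)} = 24$ ($G{\left(v,T \right)} = 8 \cdot 3 = 24$)
$\left(-222 - -185\right) - G{\left(4 + E{\left(6 \right)} \left(-4\right),20 \right)} = \left(-222 - -185\right) - 24 = \left(-222 + 185\right) - 24 = -37 - 24 = -61$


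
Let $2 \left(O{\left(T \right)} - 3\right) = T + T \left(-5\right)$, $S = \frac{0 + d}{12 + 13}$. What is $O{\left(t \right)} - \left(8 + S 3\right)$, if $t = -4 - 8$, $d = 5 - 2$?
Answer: $\frac{466}{25} \approx 18.64$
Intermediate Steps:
$d = 3$ ($d = 5 - 2 = 3$)
$t = -12$
$S = \frac{3}{25}$ ($S = \frac{0 + 3}{12 + 13} = \frac{3}{25} \approx 0.12$)
$O{\left(T \right)} = 3 - 2 T$ ($O{\left(T \right)} = 3 + \frac{T + T \left(-5\right)}{2} = 3 + \frac{T - 5 T}{2} = 3 + \frac{\left(-4\right) T}{2} = 3 - 2 T$)
$O{\left(t \right)} - \left(8 + S 3\right) = \left(3 - -24\right) - \left(8 + \frac{3}{25} \cdot 3\right) = \left(3 + 24\right) - \left(8 + \frac{9}{25}\right) = 27 - \frac{209}{25} = \frac{466}{25}$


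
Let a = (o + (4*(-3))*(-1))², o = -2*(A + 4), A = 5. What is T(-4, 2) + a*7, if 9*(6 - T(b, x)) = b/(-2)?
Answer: 2320/9 ≈ 257.78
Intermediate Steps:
T(b, x) = 6 + b/18 (T(b, x) = 6 - b/(9*(-2)) = 6 - b*(-1)/(9*2) = 6 - (-1)*b/18 = 6 + b/18)
o = -18 (o = -2*(5 + 4) = -2*9 = -18)
a = 36 (a = (-18 + (4*(-3))*(-1))² = (-18 - 12*(-1))² = (-18 + 12)² = (-6)² = 36)
T(-4, 2) + a*7 = (6 + (1/18)*(-4)) + 36*7 = (6 - 2/9) + 252 = 52/9 + 252 = 2320/9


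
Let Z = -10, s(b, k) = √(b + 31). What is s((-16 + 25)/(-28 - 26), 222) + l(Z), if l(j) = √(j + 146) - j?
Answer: 10 + 2*√34 + √1110/6 ≈ 27.215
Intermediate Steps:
s(b, k) = √(31 + b)
l(j) = √(146 + j) - j
s((-16 + 25)/(-28 - 26), 222) + l(Z) = √(31 + (-16 + 25)/(-28 - 26)) + (√(146 - 10) - 1*(-10)) = √(31 + 9/(-54)) + (√136 + 10) = √(31 + 9*(-1/54)) + (2*√34 + 10) = √(31 - ⅙) + (10 + 2*√34) = √(185/6) + (10 + 2*√34) = √1110/6 + (10 + 2*√34) = 10 + 2*√34 + √1110/6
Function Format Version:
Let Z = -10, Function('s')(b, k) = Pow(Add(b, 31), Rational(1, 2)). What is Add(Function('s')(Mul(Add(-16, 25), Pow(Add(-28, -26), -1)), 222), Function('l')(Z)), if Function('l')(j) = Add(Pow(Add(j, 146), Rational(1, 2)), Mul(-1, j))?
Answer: Add(10, Mul(2, Pow(34, Rational(1, 2))), Mul(Rational(1, 6), Pow(1110, Rational(1, 2)))) ≈ 27.215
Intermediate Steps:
Function('s')(b, k) = Pow(Add(31, b), Rational(1, 2))
Function('l')(j) = Add(Pow(Add(146, j), Rational(1, 2)), Mul(-1, j))
Add(Function('s')(Mul(Add(-16, 25), Pow(Add(-28, -26), -1)), 222), Function('l')(Z)) = Add(Pow(Add(31, Mul(Add(-16, 25), Pow(Add(-28, -26), -1))), Rational(1, 2)), Add(Pow(Add(146, -10), Rational(1, 2)), Mul(-1, -10))) = Add(Pow(Add(31, Mul(9, Pow(-54, -1))), Rational(1, 2)), Add(Pow(136, Rational(1, 2)), 10)) = Add(Pow(Add(31, Mul(9, Rational(-1, 54))), Rational(1, 2)), Add(Mul(2, Pow(34, Rational(1, 2))), 10)) = Add(Pow(Add(31, Rational(-1, 6)), Rational(1, 2)), Add(10, Mul(2, Pow(34, Rational(1, 2))))) = Add(Pow(Rational(185, 6), Rational(1, 2)), Add(10, Mul(2, Pow(34, Rational(1, 2))))) = Add(Mul(Rational(1, 6), Pow(1110, Rational(1, 2))), Add(10, Mul(2, Pow(34, Rational(1, 2))))) = Add(10, Mul(2, Pow(34, Rational(1, 2))), Mul(Rational(1, 6), Pow(1110, Rational(1, 2))))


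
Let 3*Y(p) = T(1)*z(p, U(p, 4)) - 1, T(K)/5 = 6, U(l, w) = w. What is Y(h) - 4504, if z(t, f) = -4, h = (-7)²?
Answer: -13633/3 ≈ -4544.3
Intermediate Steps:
h = 49
T(K) = 30 (T(K) = 5*6 = 30)
Y(p) = -121/3 (Y(p) = (30*(-4) - 1)/3 = (-120 - 1)/3 = (⅓)*(-121) = -121/3)
Y(h) - 4504 = -121/3 - 4504 = -13633/3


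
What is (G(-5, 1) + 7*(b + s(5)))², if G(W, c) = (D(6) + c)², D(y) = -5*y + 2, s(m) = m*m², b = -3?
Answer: 2505889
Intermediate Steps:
s(m) = m³
D(y) = 2 - 5*y
G(W, c) = (-28 + c)² (G(W, c) = ((2 - 5*6) + c)² = ((2 - 30) + c)² = (-28 + c)²)
(G(-5, 1) + 7*(b + s(5)))² = ((-28 + 1)² + 7*(-3 + 5³))² = ((-27)² + 7*(-3 + 125))² = (729 + 7*122)² = (729 + 854)² = 1583² = 2505889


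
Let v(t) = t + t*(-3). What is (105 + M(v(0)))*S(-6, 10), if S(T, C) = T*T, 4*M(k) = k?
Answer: 3780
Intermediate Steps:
v(t) = -2*t (v(t) = t - 3*t = -2*t)
M(k) = k/4
S(T, C) = T²
(105 + M(v(0)))*S(-6, 10) = (105 + (-2*0)/4)*(-6)² = (105 + (¼)*0)*36 = (105 + 0)*36 = 105*36 = 3780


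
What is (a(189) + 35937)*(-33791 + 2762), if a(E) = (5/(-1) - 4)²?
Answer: -1117602522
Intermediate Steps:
a(E) = 81 (a(E) = (5*(-1) - 4)² = (-5 - 4)² = (-9)² = 81)
(a(189) + 35937)*(-33791 + 2762) = (81 + 35937)*(-33791 + 2762) = 36018*(-31029) = -1117602522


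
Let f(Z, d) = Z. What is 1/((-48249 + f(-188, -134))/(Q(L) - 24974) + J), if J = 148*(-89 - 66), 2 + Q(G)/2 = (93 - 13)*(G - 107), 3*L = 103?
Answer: -109814/2518987849 ≈ -4.3595e-5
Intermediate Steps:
L = 103/3 (L = (⅓)*103 = 103/3 ≈ 34.333)
Q(G) = -17124 + 160*G (Q(G) = -4 + 2*((93 - 13)*(G - 107)) = -4 + 2*(80*(-107 + G)) = -4 + 2*(-8560 + 80*G) = -4 + (-17120 + 160*G) = -17124 + 160*G)
J = -22940 (J = 148*(-155) = -22940)
1/((-48249 + f(-188, -134))/(Q(L) - 24974) + J) = 1/((-48249 - 188)/((-17124 + 160*(103/3)) - 24974) - 22940) = 1/(-48437/((-17124 + 16480/3) - 24974) - 22940) = 1/(-48437/(-34892/3 - 24974) - 22940) = 1/(-48437/(-109814/3) - 22940) = 1/(-48437*(-3/109814) - 22940) = 1/(145311/109814 - 22940) = 1/(-2518987849/109814) = -109814/2518987849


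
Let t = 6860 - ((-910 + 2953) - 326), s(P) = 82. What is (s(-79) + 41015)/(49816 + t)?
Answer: 41097/54959 ≈ 0.74778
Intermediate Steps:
t = 5143 (t = 6860 - (2043 - 326) = 6860 - 1*1717 = 6860 - 1717 = 5143)
(s(-79) + 41015)/(49816 + t) = (82 + 41015)/(49816 + 5143) = 41097/54959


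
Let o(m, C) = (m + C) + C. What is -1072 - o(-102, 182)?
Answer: -1334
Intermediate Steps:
o(m, C) = m + 2*C (o(m, C) = (C + m) + C = m + 2*C)
-1072 - o(-102, 182) = -1072 - (-102 + 2*182) = -1072 - (-102 + 364) = -1072 - 1*262 = -1072 - 262 = -1334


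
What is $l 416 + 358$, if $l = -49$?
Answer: $-20026$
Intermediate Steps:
$l 416 + 358 = \left(-49\right) 416 + 358 = -20384 + 358 = -20026$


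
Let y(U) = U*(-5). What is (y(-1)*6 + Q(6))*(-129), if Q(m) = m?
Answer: -4644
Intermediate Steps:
y(U) = -5*U
(y(-1)*6 + Q(6))*(-129) = (-5*(-1)*6 + 6)*(-129) = (5*6 + 6)*(-129) = (30 + 6)*(-129) = 36*(-129) = -4644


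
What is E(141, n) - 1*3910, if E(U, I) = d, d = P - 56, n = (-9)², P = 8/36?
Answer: -35692/9 ≈ -3965.8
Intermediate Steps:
P = 2/9 (P = 8*(1/36) = 2/9 ≈ 0.22222)
n = 81
d = -502/9 (d = 2/9 - 56 = -502/9 ≈ -55.778)
E(U, I) = -502/9
E(141, n) - 1*3910 = -502/9 - 1*3910 = -502/9 - 3910 = -35692/9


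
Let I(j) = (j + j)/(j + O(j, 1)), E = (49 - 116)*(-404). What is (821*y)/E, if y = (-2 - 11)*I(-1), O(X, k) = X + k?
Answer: -10673/13534 ≈ -0.78861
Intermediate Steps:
E = 27068 (E = -67*(-404) = 27068)
I(j) = 2*j/(1 + 2*j) (I(j) = (j + j)/(j + (j + 1)) = (2*j)/(j + (1 + j)) = (2*j)/(1 + 2*j) = 2*j/(1 + 2*j))
y = -26 (y = (-2 - 11)*(2*(-1)/(1 + 2*(-1))) = -26*(-1)/(1 - 2) = -26*(-1)/(-1) = -26*(-1)*(-1) = -13*2 = -26)
(821*y)/E = (821*(-26))/27068 = -21346*1/27068 = -10673/13534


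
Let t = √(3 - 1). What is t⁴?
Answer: 4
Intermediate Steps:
t = √2 ≈ 1.4142
t⁴ = (√2)⁴ = 4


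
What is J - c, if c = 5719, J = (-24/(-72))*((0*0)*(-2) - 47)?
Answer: -17204/3 ≈ -5734.7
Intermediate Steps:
J = -47/3 (J = (-24*(-1/72))*(0*(-2) - 47) = (0 - 47)/3 = (⅓)*(-47) = -47/3 ≈ -15.667)
J - c = -47/3 - 1*5719 = -47/3 - 5719 = -17204/3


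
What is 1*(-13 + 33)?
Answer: 20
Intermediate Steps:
1*(-13 + 33) = 1*20 = 20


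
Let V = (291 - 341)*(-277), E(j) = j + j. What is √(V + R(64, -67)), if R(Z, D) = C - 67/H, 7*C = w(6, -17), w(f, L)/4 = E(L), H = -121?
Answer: √82004741/77 ≈ 117.61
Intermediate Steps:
E(j) = 2*j
w(f, L) = 8*L (w(f, L) = 4*(2*L) = 8*L)
C = -136/7 (C = (8*(-17))/7 = (⅐)*(-136) = -136/7 ≈ -19.429)
R(Z, D) = -15987/847 (R(Z, D) = -136/7 - 67/(-121) = -136/7 - 67*(-1/121) = -136/7 + 67/121 = -15987/847)
V = 13850 (V = -50*(-277) = 13850)
√(V + R(64, -67)) = √(13850 - 15987/847) = √(11714963/847) = √82004741/77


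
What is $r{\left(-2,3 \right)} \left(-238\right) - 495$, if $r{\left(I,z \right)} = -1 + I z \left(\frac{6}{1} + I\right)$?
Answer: $5455$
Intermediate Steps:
$r{\left(I,z \right)} = -1 + I z \left(6 + I\right)$ ($r{\left(I,z \right)} = -1 + I z \left(6 \cdot 1 + I\right) = -1 + I z \left(6 + I\right)$)
$r{\left(-2,3 \right)} \left(-238\right) - 495 = \left(-1 + 3 \left(-2\right)^{2} + 6 \left(-2\right) 3\right) \left(-238\right) - 495 = \left(-1 + 3 \cdot 4 - 36\right) \left(-238\right) - 495 = \left(-1 + 12 - 36\right) \left(-238\right) - 495 = \left(-25\right) \left(-238\right) - 495 = 5950 - 495 = 5455$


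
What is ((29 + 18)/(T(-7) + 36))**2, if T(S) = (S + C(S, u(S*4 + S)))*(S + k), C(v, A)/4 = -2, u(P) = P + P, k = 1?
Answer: 2209/15876 ≈ 0.13914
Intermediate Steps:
u(P) = 2*P
C(v, A) = -8 (C(v, A) = 4*(-2) = -8)
T(S) = (1 + S)*(-8 + S) (T(S) = (S - 8)*(S + 1) = (-8 + S)*(1 + S) = (1 + S)*(-8 + S))
((29 + 18)/(T(-7) + 36))**2 = ((29 + 18)/((-8 + (-7)**2 - 7*(-7)) + 36))**2 = (47/((-8 + 49 + 49) + 36))**2 = (47/(90 + 36))**2 = (47/126)**2 = 2209/15876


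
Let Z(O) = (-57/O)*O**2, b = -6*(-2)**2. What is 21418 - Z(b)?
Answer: 20050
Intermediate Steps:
b = -24 (b = -6*4 = -24)
Z(O) = -57*O
21418 - Z(b) = 21418 - (-57)*(-24) = 21418 - 1*1368 = 21418 - 1368 = 20050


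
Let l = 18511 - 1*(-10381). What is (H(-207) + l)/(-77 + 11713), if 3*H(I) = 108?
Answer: 7232/2909 ≈ 2.4861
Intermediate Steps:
H(I) = 36 (H(I) = (⅓)*108 = 36)
l = 28892 (l = 18511 + 10381 = 28892)
(H(-207) + l)/(-77 + 11713) = (36 + 28892)/(-77 + 11713) = 28928/11636 = 28928*(1/11636) = 7232/2909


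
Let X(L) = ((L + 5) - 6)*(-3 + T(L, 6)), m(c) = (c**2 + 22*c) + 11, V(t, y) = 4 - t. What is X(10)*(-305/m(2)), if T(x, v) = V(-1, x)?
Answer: -5490/59 ≈ -93.051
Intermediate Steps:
T(x, v) = 5 (T(x, v) = 4 - 1*(-1) = 4 + 1 = 5)
m(c) = 11 + c**2 + 22*c
X(L) = -2 + 2*L (X(L) = ((L + 5) - 6)*(-3 + 5) = ((5 + L) - 6)*2 = (-1 + L)*2 = -2 + 2*L)
X(10)*(-305/m(2)) = (-2 + 2*10)*(-305/(11 + 2**2 + 22*2)) = (-2 + 20)*(-305/(11 + 4 + 44)) = 18*(-305/59) = -5490/59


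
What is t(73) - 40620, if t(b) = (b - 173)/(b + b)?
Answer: -2965310/73 ≈ -40621.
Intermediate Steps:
t(b) = (-173 + b)/(2*b) (t(b) = (-173 + b)/((2*b)) = (-173 + b)*(1/(2*b)) = (-173 + b)/(2*b))
t(73) - 40620 = (½)*(-173 + 73)/73 - 40620 = (½)*(1/73)*(-100) - 40620 = -50/73 - 40620 = -2965310/73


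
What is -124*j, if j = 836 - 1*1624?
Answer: 97712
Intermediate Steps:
j = -788 (j = 836 - 1624 = -788)
-124*j = -124*(-788) = 97712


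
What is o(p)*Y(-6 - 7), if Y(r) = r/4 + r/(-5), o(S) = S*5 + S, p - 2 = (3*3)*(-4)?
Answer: 663/5 ≈ 132.60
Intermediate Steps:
p = -34 (p = 2 + (3*3)*(-4) = 2 + 9*(-4) = 2 - 36 = -34)
o(S) = 6*S (o(S) = 5*S + S = 6*S)
Y(r) = r/20 (Y(r) = r*(¼) + r*(-⅕) = r/4 - r/5 = r/20)
o(p)*Y(-6 - 7) = (6*(-34))*((-6 - 7)/20) = -51*(-13)/5 = -204*(-13/20) = 663/5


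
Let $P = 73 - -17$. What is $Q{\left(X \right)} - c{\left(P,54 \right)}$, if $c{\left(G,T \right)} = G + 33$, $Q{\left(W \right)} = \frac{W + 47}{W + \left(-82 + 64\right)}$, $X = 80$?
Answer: $- \frac{7499}{62} \approx -120.95$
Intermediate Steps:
$P = 90$ ($P = 73 + 17 = 90$)
$Q{\left(W \right)} = \frac{47 + W}{-18 + W}$ ($Q{\left(W \right)} = \frac{47 + W}{W - 18} = \frac{47 + W}{-18 + W}$)
$c{\left(G,T \right)} = 33 + G$
$Q{\left(X \right)} - c{\left(P,54 \right)} = \frac{47 + 80}{-18 + 80} - \left(33 + 90\right) = \frac{1}{62} \cdot 127 - 123 = \frac{127}{62} - 123 = - \frac{7499}{62}$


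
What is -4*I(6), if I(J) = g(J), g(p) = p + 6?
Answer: -48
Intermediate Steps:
g(p) = 6 + p
I(J) = 6 + J
-4*I(6) = -4*(6 + 6) = -4*12 = -48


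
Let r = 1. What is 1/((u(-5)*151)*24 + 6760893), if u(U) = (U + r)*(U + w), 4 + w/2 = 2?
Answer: 1/6891357 ≈ 1.4511e-7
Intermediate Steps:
w = -4 (w = -8 + 2*2 = -8 + 4 = -4)
u(U) = (1 + U)*(-4 + U) (u(U) = (U + 1)*(U - 4) = (1 + U)*(-4 + U))
1/((u(-5)*151)*24 + 6760893) = 1/(((-4 + (-5)² - 3*(-5))*151)*24 + 6760893) = 1/(((-4 + 25 + 15)*151)*24 + 6760893) = 1/((36*151)*24 + 6760893) = 1/(5436*24 + 6760893) = 1/(130464 + 6760893) = 1/6891357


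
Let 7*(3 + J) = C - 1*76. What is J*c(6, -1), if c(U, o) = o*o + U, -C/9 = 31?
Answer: -376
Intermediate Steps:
C = -279 (C = -9*31 = -279)
c(U, o) = U + o² (c(U, o) = o² + U = U + o²)
J = -376/7 (J = -3 + (-279 - 1*76)/7 = -3 + (-279 - 76)/7 = -3 + (⅐)*(-355) = -3 - 355/7 = -376/7 ≈ -53.714)
J*c(6, -1) = -376*(6 + (-1)²)/7 = -376*(6 + 1)/7 = -376/7*7 = -376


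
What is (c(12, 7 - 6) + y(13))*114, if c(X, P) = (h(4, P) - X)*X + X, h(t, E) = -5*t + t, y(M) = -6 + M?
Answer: -36138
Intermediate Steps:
h(t, E) = -4*t
c(X, P) = X + X*(-16 - X) (c(X, P) = (-4*4 - X)*X + X = (-16 - X)*X + X = X*(-16 - X) + X = X + X*(-16 - X))
(c(12, 7 - 6) + y(13))*114 = (-1*12*(15 + 12) + (-6 + 13))*114 = (-1*12*27 + 7)*114 = (-324 + 7)*114 = -317*114 = -36138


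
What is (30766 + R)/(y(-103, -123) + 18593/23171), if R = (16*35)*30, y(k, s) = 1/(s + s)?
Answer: 271129339356/4550707 ≈ 59580.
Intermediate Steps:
y(k, s) = 1/(2*s)
R = 16800 (R = 560*30 = 16800)
(30766 + R)/(y(-103, -123) + 18593/23171) = (30766 + 16800)/((½)/(-123) + 18593/23171) = 47566/((½)*(-1/123) + 18593*(1/23171)) = 47566/(-1/246 + 18593/23171) = 47566/(4550707/5700066) = 47566*(5700066/4550707) = 271129339356/4550707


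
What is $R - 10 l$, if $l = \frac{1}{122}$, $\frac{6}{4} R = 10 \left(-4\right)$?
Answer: $- \frac{4895}{183} \approx -26.749$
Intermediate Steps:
$R = - \frac{80}{3}$ ($R = \frac{2 \cdot 10 \left(-4\right)}{3} = \frac{2}{3} \left(-40\right) = - \frac{80}{3} \approx -26.667$)
$l = \frac{1}{122} \approx 0.0081967$
$R - 10 l = - \frac{80}{3} - \frac{5}{61} = - \frac{4895}{183}$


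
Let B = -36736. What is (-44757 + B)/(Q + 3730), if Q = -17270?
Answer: 81493/13540 ≈ 6.0187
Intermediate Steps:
(-44757 + B)/(Q + 3730) = (-44757 - 36736)/(-17270 + 3730) = -81493/(-13540) = -81493*(-1/13540) = 81493/13540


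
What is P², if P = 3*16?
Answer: 2304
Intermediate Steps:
P = 48
P² = 48² = 2304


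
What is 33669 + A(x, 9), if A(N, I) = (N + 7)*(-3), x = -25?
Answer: 33723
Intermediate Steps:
A(N, I) = -21 - 3*N (A(N, I) = (7 + N)*(-3) = -21 - 3*N)
33669 + A(x, 9) = 33669 + (-21 - 3*(-25)) = 33669 + (-21 + 75) = 33669 + 54 = 33723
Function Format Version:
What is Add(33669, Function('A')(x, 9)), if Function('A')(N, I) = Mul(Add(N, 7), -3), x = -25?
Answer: 33723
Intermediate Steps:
Function('A')(N, I) = Add(-21, Mul(-3, N)) (Function('A')(N, I) = Mul(Add(7, N), -3) = Add(-21, Mul(-3, N)))
Add(33669, Function('A')(x, 9)) = Add(33669, Add(-21, Mul(-3, -25))) = Add(33669, Add(-21, 75)) = Add(33669, 54) = 33723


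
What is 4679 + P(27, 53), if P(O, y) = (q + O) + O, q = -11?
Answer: 4722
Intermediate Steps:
P(O, y) = -11 + 2*O (P(O, y) = (-11 + O) + O = -11 + 2*O)
4679 + P(27, 53) = 4679 + (-11 + 2*27) = 4679 + (-11 + 54) = 4679 + 43 = 4722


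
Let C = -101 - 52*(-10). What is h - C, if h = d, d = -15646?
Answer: -16065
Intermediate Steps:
C = 419 (C = -101 + 520 = 419)
h = -15646
h - C = -15646 - 1*419 = -15646 - 419 = -16065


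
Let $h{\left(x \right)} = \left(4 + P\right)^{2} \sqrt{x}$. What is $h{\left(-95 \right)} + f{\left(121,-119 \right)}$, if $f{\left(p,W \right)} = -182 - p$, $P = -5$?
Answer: $-303 + i \sqrt{95} \approx -303.0 + 9.7468 i$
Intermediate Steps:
$h{\left(x \right)} = \sqrt{x}$ ($h{\left(x \right)} = \left(4 - 5\right)^{2} \sqrt{x} = \left(-1\right)^{2} \sqrt{x} = 1 \sqrt{x} = \sqrt{x}$)
$h{\left(-95 \right)} + f{\left(121,-119 \right)} = \sqrt{-95} - 303 = i \sqrt{95} - 303 = -303 + i \sqrt{95}$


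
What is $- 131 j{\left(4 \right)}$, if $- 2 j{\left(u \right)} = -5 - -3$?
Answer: $-131$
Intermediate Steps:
$j{\left(u \right)} = 1$ ($j{\left(u \right)} = - \frac{-5 - -3}{2} = - \frac{-5 + 3}{2} = \left(- \frac{1}{2}\right) \left(-2\right) = 1$)
$- 131 j{\left(4 \right)} = \left(-131\right) 1 = -131$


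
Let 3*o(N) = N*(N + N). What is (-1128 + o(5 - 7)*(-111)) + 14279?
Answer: 12855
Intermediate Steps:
o(N) = 2*N²/3 (o(N) = (N*(N + N))/3 = (N*(2*N))/3 = (2*N²)/3 = 2*N²/3)
(-1128 + o(5 - 7)*(-111)) + 14279 = (-1128 + (2*(5 - 7)²/3)*(-111)) + 14279 = (-1128 + ((⅔)*(-2)²)*(-111)) + 14279 = (-1128 + ((⅔)*4)*(-111)) + 14279 = (-1128 + (8/3)*(-111)) + 14279 = (-1128 - 296) + 14279 = -1424 + 14279 = 12855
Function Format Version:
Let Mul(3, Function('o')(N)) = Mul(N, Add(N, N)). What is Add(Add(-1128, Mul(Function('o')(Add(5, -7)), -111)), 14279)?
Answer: 12855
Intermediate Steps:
Function('o')(N) = Mul(Rational(2, 3), Pow(N, 2)) (Function('o')(N) = Mul(Rational(1, 3), Mul(N, Add(N, N))) = Mul(Rational(1, 3), Mul(N, Mul(2, N))) = Mul(Rational(1, 3), Mul(2, Pow(N, 2))) = Mul(Rational(2, 3), Pow(N, 2)))
Add(Add(-1128, Mul(Function('o')(Add(5, -7)), -111)), 14279) = Add(Add(-1128, Mul(Mul(Rational(2, 3), Pow(Add(5, -7), 2)), -111)), 14279) = Add(Add(-1128, Mul(Mul(Rational(2, 3), Pow(-2, 2)), -111)), 14279) = Add(Add(-1128, Mul(Mul(Rational(2, 3), 4), -111)), 14279) = Add(Add(-1128, Mul(Rational(8, 3), -111)), 14279) = Add(Add(-1128, -296), 14279) = Add(-1424, 14279) = 12855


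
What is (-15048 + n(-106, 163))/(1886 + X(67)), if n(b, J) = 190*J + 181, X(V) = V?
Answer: 16103/1953 ≈ 8.2453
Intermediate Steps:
n(b, J) = 181 + 190*J
(-15048 + n(-106, 163))/(1886 + X(67)) = (-15048 + (181 + 190*163))/(1886 + 67) = (-15048 + (181 + 30970))/1953 = (-15048 + 31151)*(1/1953) = 16103*(1/1953) = 16103/1953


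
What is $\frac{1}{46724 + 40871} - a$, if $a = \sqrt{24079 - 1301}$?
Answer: $\frac{1}{87595} - \sqrt{22778} \approx -150.92$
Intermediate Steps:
$a = \sqrt{22778} \approx 150.92$
$\frac{1}{46724 + 40871} - a = \frac{1}{46724 + 40871} - \sqrt{22778} = \frac{1}{87595} - \sqrt{22778}$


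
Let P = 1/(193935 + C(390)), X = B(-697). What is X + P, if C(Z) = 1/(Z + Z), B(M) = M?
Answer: -105434702017/151269301 ≈ -697.00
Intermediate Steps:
C(Z) = 1/(2*Z)
X = -697
P = 780/151269301 (P = 1/(193935 + (½)/390) = 1/(193935 + (½)*(1/390)) = 1/(193935 + 1/780) = 1/(151269301/780) = 780/151269301 ≈ 5.1564e-6)
X + P = -697 + 780/151269301 = -105434702017/151269301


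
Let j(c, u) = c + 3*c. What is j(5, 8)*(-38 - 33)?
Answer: -1420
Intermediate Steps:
j(c, u) = 4*c
j(5, 8)*(-38 - 33) = (4*5)*(-38 - 33) = 20*(-71) = -1420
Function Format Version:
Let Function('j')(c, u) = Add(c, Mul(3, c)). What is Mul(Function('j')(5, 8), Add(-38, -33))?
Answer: -1420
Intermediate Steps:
Function('j')(c, u) = Mul(4, c)
Mul(Function('j')(5, 8), Add(-38, -33)) = Mul(Mul(4, 5), Add(-38, -33)) = Mul(20, -71) = -1420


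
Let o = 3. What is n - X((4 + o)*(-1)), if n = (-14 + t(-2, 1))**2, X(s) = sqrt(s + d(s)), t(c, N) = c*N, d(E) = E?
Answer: 256 - I*sqrt(14) ≈ 256.0 - 3.7417*I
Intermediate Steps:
t(c, N) = N*c
X(s) = sqrt(2)*sqrt(s) (X(s) = sqrt(s + s) = sqrt(2*s) = sqrt(2)*sqrt(s))
n = 256 (n = (-14 + 1*(-2))**2 = (-14 - 2)**2 = (-16)**2 = 256)
n - X((4 + o)*(-1)) = 256 - sqrt(2)*sqrt((4 + 3)*(-1)) = 256 - sqrt(2)*sqrt(7*(-1)) = 256 - sqrt(2)*sqrt(-7) = 256 - sqrt(2)*I*sqrt(7) = 256 - I*sqrt(14)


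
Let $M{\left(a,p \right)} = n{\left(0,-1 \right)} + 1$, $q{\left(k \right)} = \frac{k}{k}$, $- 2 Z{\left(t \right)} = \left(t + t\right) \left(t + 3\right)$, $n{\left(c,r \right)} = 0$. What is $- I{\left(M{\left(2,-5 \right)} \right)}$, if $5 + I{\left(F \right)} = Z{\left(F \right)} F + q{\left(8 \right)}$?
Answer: $8$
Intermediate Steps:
$Z{\left(t \right)} = - t \left(3 + t\right)$ ($Z{\left(t \right)} = - \frac{\left(t + t\right) \left(t + 3\right)}{2} = - \frac{2 t \left(3 + t\right)}{2} = - t \left(3 + t\right)$)
$q{\left(k \right)} = 1$
$M{\left(a,p \right)} = 1$ ($M{\left(a,p \right)} = 0 + 1 = 1$)
$I{\left(F \right)} = -4 - F^{2} \left(3 + F\right)$ ($I{\left(F \right)} = -5 + \left(- F \left(3 + F\right) F + 1\right) = -5 - \left(-1 + F^{2} \left(3 + F\right)\right) = -4 - F^{2} \left(3 + F\right)$)
$- I{\left(M{\left(2,-5 \right)} \right)} = - (-4 - 1^{2} \left(3 + 1\right)) = - (-4 - 1 \cdot 4) = - (-4 - 4) = \left(-1\right) \left(-8\right) = 8$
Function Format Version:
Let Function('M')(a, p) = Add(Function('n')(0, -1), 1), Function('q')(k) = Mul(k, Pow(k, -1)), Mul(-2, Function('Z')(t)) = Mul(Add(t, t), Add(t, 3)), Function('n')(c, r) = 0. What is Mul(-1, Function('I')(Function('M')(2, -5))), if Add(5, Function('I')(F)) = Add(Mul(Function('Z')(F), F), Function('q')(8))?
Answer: 8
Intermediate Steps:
Function('Z')(t) = Mul(-1, t, Add(3, t)) (Function('Z')(t) = Mul(Rational(-1, 2), Mul(Add(t, t), Add(t, 3))) = Mul(Rational(-1, 2), Mul(Mul(2, t), Add(3, t))) = Mul(Rational(-1, 2), Mul(2, t, Add(3, t))) = Mul(-1, t, Add(3, t)))
Function('q')(k) = 1
Function('M')(a, p) = 1 (Function('M')(a, p) = Add(0, 1) = 1)
Function('I')(F) = Add(-4, Mul(-1, Pow(F, 2), Add(3, F))) (Function('I')(F) = Add(-5, Add(Mul(Mul(-1, F, Add(3, F)), F), 1)) = Add(-5, Add(Mul(-1, Pow(F, 2), Add(3, F)), 1)) = Add(-5, Add(1, Mul(-1, Pow(F, 2), Add(3, F)))) = Add(-4, Mul(-1, Pow(F, 2), Add(3, F))))
Mul(-1, Function('I')(Function('M')(2, -5))) = Mul(-1, Add(-4, Mul(-1, Pow(1, 2), Add(3, 1)))) = Mul(-1, Add(-4, Mul(-1, 1, 4))) = Mul(-1, Add(-4, -4)) = Mul(-1, -8) = 8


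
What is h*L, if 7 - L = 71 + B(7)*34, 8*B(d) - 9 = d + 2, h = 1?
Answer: -281/2 ≈ -140.50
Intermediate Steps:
B(d) = 11/8 + d/8 (B(d) = 9/8 + (d + 2)/8 = 9/8 + (2 + d)/8 = 9/8 + (¼ + d/8) = 11/8 + d/8)
L = -281/2 (L = 7 - (71 + (11/8 + (⅛)*7)*34) = 7 - (71 + (11/8 + 7/8)*34) = 7 - (71 + (9/4)*34) = 7 - (71 + 153/2) = 7 - 1*295/2 = 7 - 295/2 = -281/2 ≈ -140.50)
h*L = 1*(-281/2) = -281/2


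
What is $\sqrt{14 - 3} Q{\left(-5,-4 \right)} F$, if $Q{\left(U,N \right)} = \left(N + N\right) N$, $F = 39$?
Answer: $1248 \sqrt{11} \approx 4139.1$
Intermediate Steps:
$Q{\left(U,N \right)} = 2 N^{2}$ ($Q{\left(U,N \right)} = 2 N N = 2 N^{2}$)
$\sqrt{14 - 3} Q{\left(-5,-4 \right)} F = \sqrt{14 - 3} \cdot 2 \left(-4\right)^{2} \cdot 39 = \sqrt{11} \cdot 2 \cdot 16 \cdot 39 = \sqrt{11} \cdot 32 \cdot 39 = 32 \sqrt{11} \cdot 39 = 1248 \sqrt{11}$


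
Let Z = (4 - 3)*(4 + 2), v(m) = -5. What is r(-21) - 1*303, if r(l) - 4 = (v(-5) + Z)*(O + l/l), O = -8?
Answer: -306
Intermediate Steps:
Z = 6 (Z = 1*6 = 6)
r(l) = -3 (r(l) = 4 + (-5 + 6)*(-8 + l/l) = 4 + 1*(-8 + 1) = 4 + 1*(-7) = 4 - 7 = -3)
r(-21) - 1*303 = -3 - 1*303 = -3 - 303 = -306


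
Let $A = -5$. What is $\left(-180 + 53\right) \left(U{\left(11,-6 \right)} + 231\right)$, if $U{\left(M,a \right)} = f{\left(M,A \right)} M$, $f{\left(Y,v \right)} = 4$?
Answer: $-34925$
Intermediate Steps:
$U{\left(M,a \right)} = 4 M$
$\left(-180 + 53\right) \left(U{\left(11,-6 \right)} + 231\right) = \left(-180 + 53\right) \left(4 \cdot 11 + 231\right) = - 127 \left(44 + 231\right) = \left(-127\right) 275 = -34925$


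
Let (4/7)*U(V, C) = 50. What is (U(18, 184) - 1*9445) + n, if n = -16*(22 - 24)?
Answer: -18651/2 ≈ -9325.5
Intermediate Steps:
U(V, C) = 175/2 (U(V, C) = (7/4)*50 = 175/2)
n = 32 (n = -16*(-2) = 32)
(U(18, 184) - 1*9445) + n = (175/2 - 1*9445) + 32 = (175/2 - 9445) + 32 = -18715/2 + 32 = -18651/2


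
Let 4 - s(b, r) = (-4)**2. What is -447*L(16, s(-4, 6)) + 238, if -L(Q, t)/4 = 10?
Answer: 18118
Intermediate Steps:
s(b, r) = -12 (s(b, r) = 4 - 1*(-4)**2 = 4 - 1*16 = 4 - 16 = -12)
L(Q, t) = -40 (L(Q, t) = -4*10 = -40)
-447*L(16, s(-4, 6)) + 238 = -447*(-40) + 238 = 17880 + 238 = 18118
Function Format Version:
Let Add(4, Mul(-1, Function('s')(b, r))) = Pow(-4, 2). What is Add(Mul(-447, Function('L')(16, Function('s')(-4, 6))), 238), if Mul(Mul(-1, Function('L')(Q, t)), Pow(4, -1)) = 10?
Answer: 18118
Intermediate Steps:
Function('s')(b, r) = -12 (Function('s')(b, r) = Add(4, Mul(-1, Pow(-4, 2))) = Add(4, Mul(-1, 16)) = Add(4, -16) = -12)
Function('L')(Q, t) = -40 (Function('L')(Q, t) = Mul(-4, 10) = -40)
Add(Mul(-447, Function('L')(16, Function('s')(-4, 6))), 238) = Add(Mul(-447, -40), 238) = Add(17880, 238) = 18118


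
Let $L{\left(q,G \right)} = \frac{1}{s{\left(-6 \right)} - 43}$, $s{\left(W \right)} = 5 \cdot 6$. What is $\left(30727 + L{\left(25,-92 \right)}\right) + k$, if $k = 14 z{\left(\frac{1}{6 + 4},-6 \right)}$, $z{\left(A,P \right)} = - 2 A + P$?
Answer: $\frac{1991608}{65} \approx 30640.0$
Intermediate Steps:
$s{\left(W \right)} = 30$
$z{\left(A,P \right)} = P - 2 A$
$L{\left(q,G \right)} = - \frac{1}{13}$ ($L{\left(q,G \right)} = \frac{1}{30 - 43} = \frac{1}{-13} = - \frac{1}{13}$)
$k = - \frac{434}{5}$ ($k = 14 \left(-6 - \frac{2}{6 + 4}\right) = 14 \left(-6 - \frac{2}{10}\right) = 14 \left(-6 - \frac{1}{5}\right) = 14 \left(- \frac{31}{5}\right) = - \frac{434}{5} \approx -86.8$)
$\left(30727 + L{\left(25,-92 \right)}\right) + k = \left(30727 - \frac{1}{13}\right) - \frac{434}{5} = \frac{399450}{13} - \frac{434}{5} = \frac{1991608}{65}$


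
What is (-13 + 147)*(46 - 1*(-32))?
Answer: 10452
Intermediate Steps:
(-13 + 147)*(46 - 1*(-32)) = 134*(46 + 32) = 134*78 = 10452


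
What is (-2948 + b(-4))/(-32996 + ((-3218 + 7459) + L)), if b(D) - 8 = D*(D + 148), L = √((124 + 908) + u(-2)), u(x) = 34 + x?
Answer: 101102580/826848961 + 7032*√266/826848961 ≈ 0.12241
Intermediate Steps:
L = 2*√266 (L = √((124 + 908) + (34 - 2)) = √(1032 + 32) = √1064 = 2*√266 ≈ 32.619)
b(D) = 8 + D*(148 + D) (b(D) = 8 + D*(D + 148) = 8 + D*(148 + D))
(-2948 + b(-4))/(-32996 + ((-3218 + 7459) + L)) = (-2948 + (8 + (-4)² + 148*(-4)))/(-32996 + ((-3218 + 7459) + 2*√266)) = (-2948 + (8 + 16 - 592))/(-32996 + (4241 + 2*√266)) = (-2948 - 568)/(-28755 + 2*√266) = -3516/(-28755 + 2*√266)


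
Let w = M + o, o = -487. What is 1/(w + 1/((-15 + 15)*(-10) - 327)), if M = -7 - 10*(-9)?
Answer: -327/132109 ≈ -0.0024752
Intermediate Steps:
M = 83 (M = -7 + 90 = 83)
w = -404 (w = 83 - 487 = -404)
1/(w + 1/((-15 + 15)*(-10) - 327)) = 1/(-404 + 1/((-15 + 15)*(-10) - 327)) = 1/(-404 + 1/(0*(-10) - 327)) = 1/(-404 + 1/(0 - 327)) = 1/(-404 + 1/(-327)) = 1/(-404 - 1/327) = 1/(-132109/327) = -327/132109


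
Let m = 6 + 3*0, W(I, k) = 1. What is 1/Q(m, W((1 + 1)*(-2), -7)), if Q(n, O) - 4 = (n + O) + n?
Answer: 1/17 ≈ 0.058824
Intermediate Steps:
m = 6 (m = 6 + 0 = 6)
Q(n, O) = 4 + O + 2*n (Q(n, O) = 4 + ((n + O) + n) = 4 + ((O + n) + n) = 4 + (O + 2*n) = 4 + O + 2*n)
1/Q(m, W((1 + 1)*(-2), -7)) = 1/(4 + 1 + 2*6) = 1/(4 + 1 + 12) = 1/17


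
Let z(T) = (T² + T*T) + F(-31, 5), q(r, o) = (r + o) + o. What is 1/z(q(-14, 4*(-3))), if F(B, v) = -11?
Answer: 1/2877 ≈ 0.00034758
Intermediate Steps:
q(r, o) = r + 2*o (q(r, o) = (o + r) + o = r + 2*o)
z(T) = -11 + 2*T² (z(T) = (T² + T*T) - 11 = (T² + T²) - 11 = 2*T² - 11 = -11 + 2*T²)
1/z(q(-14, 4*(-3))) = 1/(-11 + 2*(-14 + 2*(4*(-3)))²) = 1/(-11 + 2*(-14 + 2*(-12))²) = 1/(-11 + 2*(-14 - 24)²) = 1/(-11 + 2*(-38)²) = 1/(-11 + 2*1444) = 1/(-11 + 2888) = 1/2877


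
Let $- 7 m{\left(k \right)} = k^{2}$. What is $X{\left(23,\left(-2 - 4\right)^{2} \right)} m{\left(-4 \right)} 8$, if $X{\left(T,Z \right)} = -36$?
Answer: $\frac{4608}{7} \approx 658.29$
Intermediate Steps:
$m{\left(k \right)} = - \frac{k^{2}}{7}$
$X{\left(23,\left(-2 - 4\right)^{2} \right)} m{\left(-4 \right)} 8 = - 36 - \frac{\left(-4\right)^{2}}{7} \cdot 8 = - 36 \left(- \frac{1}{7}\right) 16 \cdot 8 = - 36 \left(\left(- \frac{16}{7}\right) 8\right) = \left(-36\right) \left(- \frac{128}{7}\right) = \frac{4608}{7}$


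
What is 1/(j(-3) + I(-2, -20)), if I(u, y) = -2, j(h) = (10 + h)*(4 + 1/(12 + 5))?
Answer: 17/449 ≈ 0.037862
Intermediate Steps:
j(h) = 690/17 + 69*h/17 (j(h) = (10 + h)*(4 + 1/17) = (10 + h)*(69/17) = 690/17 + 69*h/17)
1/(j(-3) + I(-2, -20)) = 1/((690/17 + (69/17)*(-3)) - 2) = 1/((690/17 - 207/17) - 2) = 1/(483/17 - 2) = 1/(449/17) = 17/449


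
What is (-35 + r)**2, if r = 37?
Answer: 4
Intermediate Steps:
(-35 + r)**2 = (-35 + 37)**2 = 2**2 = 4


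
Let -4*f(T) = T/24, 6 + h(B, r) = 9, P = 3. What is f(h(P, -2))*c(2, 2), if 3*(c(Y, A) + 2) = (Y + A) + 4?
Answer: -1/48 ≈ -0.020833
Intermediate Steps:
h(B, r) = 3 (h(B, r) = -6 + 9 = 3)
c(Y, A) = -⅔ + A/3 + Y/3 (c(Y, A) = -2 + ((Y + A) + 4)/3 = -2 + ((A + Y) + 4)/3 = -2 + (4 + A + Y)/3 = -2 + (4/3 + A/3 + Y/3) = -⅔ + A/3 + Y/3)
f(T) = -T/96 (f(T) = -T/(4*24) = -T/96)
f(h(P, -2))*c(2, 2) = (-1/96*3)*(-⅔ + (⅓)*2 + (⅓)*2) = -(-⅔ + ⅔ + ⅔)/32 = -1/32*⅔ = -1/48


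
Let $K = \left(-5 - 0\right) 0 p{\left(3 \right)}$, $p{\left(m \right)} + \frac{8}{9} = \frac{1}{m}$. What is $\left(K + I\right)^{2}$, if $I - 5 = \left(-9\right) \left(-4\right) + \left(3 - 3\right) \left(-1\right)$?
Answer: $1681$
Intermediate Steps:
$p{\left(m \right)} = - \frac{8}{9} + \frac{1}{m}$
$I = 41$ ($I = 5 + \left(\left(-9\right) \left(-4\right) + \left(3 - 3\right) \left(-1\right)\right) = 5 + \left(36 + 0 \left(-1\right)\right) = 5 + \left(36 + 0\right) = 5 + 36 = 41$)
$K = 0$ ($K = \left(-5 - 0\right) 0 \left(- \frac{8}{9} + \frac{1}{3}\right) = \left(-5 + 0\right) 0 \left(- \frac{8}{9} + \frac{1}{3}\right) = \left(-5\right) 0 \left(- \frac{5}{9}\right) = 0 \left(- \frac{5}{9}\right) = 0$)
$\left(K + I\right)^{2} = \left(0 + 41\right)^{2} = 41^{2} = 1681$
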